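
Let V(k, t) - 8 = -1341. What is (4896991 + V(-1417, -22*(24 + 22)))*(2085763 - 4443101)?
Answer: -11540720638404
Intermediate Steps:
V(k, t) = -1333 (V(k, t) = 8 - 1341 = -1333)
(4896991 + V(-1417, -22*(24 + 22)))*(2085763 - 4443101) = (4896991 - 1333)*(2085763 - 4443101) = 4895658*(-2357338) = -11540720638404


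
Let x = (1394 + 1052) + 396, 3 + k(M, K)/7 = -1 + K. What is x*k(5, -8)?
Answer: -238728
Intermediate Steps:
k(M, K) = -28 + 7*K (k(M, K) = -21 + 7*(-1 + K) = -21 + (-7 + 7*K) = -28 + 7*K)
x = 2842 (x = 2446 + 396 = 2842)
x*k(5, -8) = 2842*(-28 + 7*(-8)) = 2842*(-28 - 56) = 2842*(-84) = -238728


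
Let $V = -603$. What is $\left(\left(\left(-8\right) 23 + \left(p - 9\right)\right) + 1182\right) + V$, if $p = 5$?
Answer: $391$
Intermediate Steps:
$\left(\left(\left(-8\right) 23 + \left(p - 9\right)\right) + 1182\right) + V = \left(\left(\left(-8\right) 23 + \left(5 - 9\right)\right) + 1182\right) - 603 = \left(\left(-184 - 4\right) + 1182\right) - 603 = \left(-188 + 1182\right) - 603 = 994 - 603 = 391$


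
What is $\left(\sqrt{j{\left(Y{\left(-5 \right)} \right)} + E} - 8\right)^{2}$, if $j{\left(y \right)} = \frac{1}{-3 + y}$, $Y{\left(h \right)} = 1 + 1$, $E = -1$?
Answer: $\left(8 - i \sqrt{2}\right)^{2} \approx 62.0 - 22.627 i$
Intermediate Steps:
$Y{\left(h \right)} = 2$
$\left(\sqrt{j{\left(Y{\left(-5 \right)} \right)} + E} - 8\right)^{2} = \left(\sqrt{\frac{1}{-3 + 2} - 1} - 8\right)^{2} = \left(\sqrt{\frac{1}{-1} - 1} - 8\right)^{2} = \left(\sqrt{-1 - 1} - 8\right)^{2} = \left(\sqrt{-2} - 8\right)^{2} = \left(i \sqrt{2} - 8\right)^{2} = \left(-8 + i \sqrt{2}\right)^{2}$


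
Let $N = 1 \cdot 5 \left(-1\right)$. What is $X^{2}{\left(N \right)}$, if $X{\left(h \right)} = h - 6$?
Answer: $121$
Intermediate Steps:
$N = -5$ ($N = 5 \left(-1\right) = -5$)
$X{\left(h \right)} = -6 + h$ ($X{\left(h \right)} = h - 6 = -6 + h$)
$X^{2}{\left(N \right)} = \left(-6 - 5\right)^{2} = \left(-11\right)^{2} = 121$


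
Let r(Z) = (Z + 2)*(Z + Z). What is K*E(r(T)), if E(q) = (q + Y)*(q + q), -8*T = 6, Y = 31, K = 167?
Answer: -583665/32 ≈ -18240.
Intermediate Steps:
T = -¾ (T = -⅛*6 = -¾ ≈ -0.75000)
r(Z) = 2*Z*(2 + Z) (r(Z) = (2 + Z)*(2*Z) = 2*Z*(2 + Z))
E(q) = 2*q*(31 + q) (E(q) = (q + 31)*(q + q) = (31 + q)*(2*q) = 2*q*(31 + q))
K*E(r(T)) = 167*(2*(2*(-¾)*(2 - ¾))*(31 + 2*(-¾)*(2 - ¾))) = 167*(2*(2*(-¾)*(5/4))*(31 + 2*(-¾)*(5/4))) = 167*(2*(-15/8)*(31 - 15/8)) = 167*(2*(-15/8)*(233/8)) = 167*(-3495/32) = -583665/32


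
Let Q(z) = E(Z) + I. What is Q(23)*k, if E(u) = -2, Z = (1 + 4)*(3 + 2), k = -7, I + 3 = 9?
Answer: -28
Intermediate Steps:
I = 6 (I = -3 + 9 = 6)
Z = 25 (Z = 5*5 = 25)
Q(z) = 4 (Q(z) = -2 + 6 = 4)
Q(23)*k = 4*(-7) = -28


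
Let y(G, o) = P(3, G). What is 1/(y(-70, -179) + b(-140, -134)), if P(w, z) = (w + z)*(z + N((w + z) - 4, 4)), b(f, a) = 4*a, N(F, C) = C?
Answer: 1/3886 ≈ 0.00025733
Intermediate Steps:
P(w, z) = (4 + z)*(w + z) (P(w, z) = (w + z)*(z + 4) = (w + z)*(4 + z) = (4 + z)*(w + z))
y(G, o) = 12 + G² + 7*G (y(G, o) = G² + 4*3 + 4*G + 3*G = G² + 12 + 4*G + 3*G = 12 + G² + 7*G)
1/(y(-70, -179) + b(-140, -134)) = 1/((12 + (-70)² + 7*(-70)) + 4*(-134)) = 1/((12 + 4900 - 490) - 536) = 1/(4422 - 536) = 1/3886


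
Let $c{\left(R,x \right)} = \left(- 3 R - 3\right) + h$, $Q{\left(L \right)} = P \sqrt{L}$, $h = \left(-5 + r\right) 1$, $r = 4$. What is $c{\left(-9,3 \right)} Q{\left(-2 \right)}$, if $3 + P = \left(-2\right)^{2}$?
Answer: $23 i \sqrt{2} \approx 32.527 i$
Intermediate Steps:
$h = -1$ ($h = \left(-5 + 4\right) 1 = \left(-1\right) 1 = -1$)
$P = 1$ ($P = -3 + \left(-2\right)^{2} = -3 + 4 = 1$)
$Q{\left(L \right)} = \sqrt{L}$ ($Q{\left(L \right)} = 1 \sqrt{L} = \sqrt{L}$)
$c{\left(R,x \right)} = -4 - 3 R$ ($c{\left(R,x \right)} = \left(- 3 R - 3\right) - 1 = \left(-3 - 3 R\right) - 1 = -4 - 3 R$)
$c{\left(-9,3 \right)} Q{\left(-2 \right)} = \left(-4 - -27\right) \sqrt{-2} = \left(-4 + 27\right) i \sqrt{2} = 23 i \sqrt{2}$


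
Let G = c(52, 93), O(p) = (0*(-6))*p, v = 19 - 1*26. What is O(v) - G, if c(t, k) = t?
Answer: -52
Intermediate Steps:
v = -7 (v = 19 - 26 = -7)
O(p) = 0 (O(p) = 0*p = 0)
G = 52
O(v) - G = 0 - 1*52 = 0 - 52 = -52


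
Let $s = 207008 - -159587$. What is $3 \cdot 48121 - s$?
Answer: $-222232$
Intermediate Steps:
$s = 366595$ ($s = 207008 + 159587 = 366595$)
$3 \cdot 48121 - s = 3 \cdot 48121 - 366595 = 144363 - 366595 = -222232$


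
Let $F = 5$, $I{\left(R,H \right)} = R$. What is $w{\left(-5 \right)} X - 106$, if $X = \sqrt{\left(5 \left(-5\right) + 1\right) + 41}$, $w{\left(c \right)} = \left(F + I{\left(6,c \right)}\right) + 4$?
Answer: $-106 + 15 \sqrt{17} \approx -44.153$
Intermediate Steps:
$w{\left(c \right)} = 15$ ($w{\left(c \right)} = \left(5 + 6\right) + 4 = 11 + 4 = 15$)
$X = \sqrt{17}$ ($X = \sqrt{\left(-25 + 1\right) + 41} = \sqrt{-24 + 41} = \sqrt{17} \approx 4.1231$)
$w{\left(-5 \right)} X - 106 = 15 \sqrt{17} - 106 = -106 + 15 \sqrt{17}$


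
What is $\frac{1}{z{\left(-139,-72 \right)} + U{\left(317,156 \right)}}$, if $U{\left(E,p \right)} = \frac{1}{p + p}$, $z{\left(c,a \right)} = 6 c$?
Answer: $- \frac{312}{260207} \approx -0.001199$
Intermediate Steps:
$U{\left(E,p \right)} = \frac{1}{2 p}$
$\frac{1}{z{\left(-139,-72 \right)} + U{\left(317,156 \right)}} = \frac{1}{6 \left(-139\right) + \frac{1}{2 \cdot 156}} = \frac{1}{-834 + \frac{1}{2} \cdot \frac{1}{156}} = \frac{1}{-834 + \frac{1}{312}} = \frac{1}{- \frac{260207}{312}} = - \frac{312}{260207}$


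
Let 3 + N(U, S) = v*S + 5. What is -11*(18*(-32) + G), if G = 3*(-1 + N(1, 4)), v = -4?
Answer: 6831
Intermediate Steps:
N(U, S) = 2 - 4*S (N(U, S) = -3 + (-4*S + 5) = -3 + (5 - 4*S) = 2 - 4*S)
G = -45 (G = 3*(-1 + (2 - 4*4)) = 3*(-1 + (2 - 16)) = 3*(-1 - 14) = 3*(-15) = -45)
-11*(18*(-32) + G) = -11*(18*(-32) - 45) = -11*(-576 - 45) = -11*(-621) = 6831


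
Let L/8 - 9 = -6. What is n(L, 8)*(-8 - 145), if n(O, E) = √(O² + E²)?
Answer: -1224*√10 ≈ -3870.6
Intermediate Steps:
L = 24 (L = 72 + 8*(-6) = 72 - 48 = 24)
n(O, E) = √(E² + O²)
n(L, 8)*(-8 - 145) = √(8² + 24²)*(-8 - 145) = √(64 + 576)*(-153) = √640*(-153) = (8*√10)*(-153) = -1224*√10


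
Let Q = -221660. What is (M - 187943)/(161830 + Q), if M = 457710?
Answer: -269767/59830 ≈ -4.5089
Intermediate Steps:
(M - 187943)/(161830 + Q) = (457710 - 187943)/(161830 - 221660) = 269767/(-59830) = 269767*(-1/59830) = -269767/59830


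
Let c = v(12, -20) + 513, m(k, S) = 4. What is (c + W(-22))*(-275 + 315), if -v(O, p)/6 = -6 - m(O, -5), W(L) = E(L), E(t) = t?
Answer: 22040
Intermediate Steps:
W(L) = L
v(O, p) = 60 (v(O, p) = -6*(-6 - 1*4) = -6*(-6 - 4) = -6*(-10) = 60)
c = 573 (c = 60 + 513 = 573)
(c + W(-22))*(-275 + 315) = (573 - 22)*(-275 + 315) = 551*40 = 22040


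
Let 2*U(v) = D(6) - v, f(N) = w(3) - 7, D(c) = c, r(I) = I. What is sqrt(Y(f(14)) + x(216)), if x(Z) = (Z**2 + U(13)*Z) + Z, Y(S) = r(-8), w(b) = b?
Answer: 2*sqrt(11527) ≈ 214.73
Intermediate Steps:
f(N) = -4 (f(N) = 3 - 7 = -4)
Y(S) = -8
U(v) = 3 - v/2 (U(v) = (6 - v)/2 = 3 - v/2)
x(Z) = Z**2 - 5*Z/2 (x(Z) = (Z**2 + (3 - 1/2*13)*Z) + Z = (Z**2 + (3 - 13/2)*Z) + Z = (Z**2 - 7*Z/2) + Z = Z**2 - 5*Z/2)
sqrt(Y(f(14)) + x(216)) = sqrt(-8 + (1/2)*216*(-5 + 2*216)) = sqrt(-8 + (1/2)*216*(-5 + 432)) = sqrt(-8 + (1/2)*216*427) = sqrt(-8 + 46116) = sqrt(46108) = 2*sqrt(11527)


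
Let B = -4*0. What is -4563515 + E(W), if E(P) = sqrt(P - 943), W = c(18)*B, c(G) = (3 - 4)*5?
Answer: -4563515 + I*sqrt(943) ≈ -4.5635e+6 + 30.708*I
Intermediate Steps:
c(G) = -5 (c(G) = -1*5 = -5)
B = 0
W = 0 (W = -5*0 = 0)
E(P) = sqrt(-943 + P)
-4563515 + E(W) = -4563515 + sqrt(-943 + 0) = -4563515 + sqrt(-943) = -4563515 + I*sqrt(943)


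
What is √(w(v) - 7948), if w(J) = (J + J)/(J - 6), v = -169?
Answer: I*√9733934/35 ≈ 89.141*I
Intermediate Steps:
w(J) = 2*J/(-6 + J) (w(J) = (2*J)/(-6 + J) = 2*J/(-6 + J))
√(w(v) - 7948) = √(2*(-169)/(-6 - 169) - 7948) = √(2*(-169)/(-175) - 7948) = √(2*(-169)*(-1/175) - 7948) = √(338/175 - 7948) = √(-1390562/175) = I*√9733934/35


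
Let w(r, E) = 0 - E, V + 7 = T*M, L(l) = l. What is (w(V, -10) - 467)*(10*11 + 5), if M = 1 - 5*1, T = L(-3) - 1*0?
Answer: -52555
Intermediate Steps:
T = -3 (T = -3 - 1*0 = -3 + 0 = -3)
M = -4 (M = 1 - 5 = -4)
V = 5 (V = -7 - 3*(-4) = -7 + 12 = 5)
w(r, E) = -E
(w(V, -10) - 467)*(10*11 + 5) = (-1*(-10) - 467)*(10*11 + 5) = (10 - 467)*(110 + 5) = -457*115 = -52555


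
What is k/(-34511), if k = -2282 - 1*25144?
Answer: 27426/34511 ≈ 0.79470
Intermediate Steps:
k = -27426 (k = -2282 - 25144 = -27426)
k/(-34511) = -27426/(-34511) = -27426*(-1/34511) = 27426/34511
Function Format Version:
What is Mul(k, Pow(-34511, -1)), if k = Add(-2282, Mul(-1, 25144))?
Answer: Rational(27426, 34511) ≈ 0.79470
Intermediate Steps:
k = -27426 (k = Add(-2282, -25144) = -27426)
Mul(k, Pow(-34511, -1)) = Mul(-27426, Pow(-34511, -1)) = Mul(-27426, Rational(-1, 34511)) = Rational(27426, 34511)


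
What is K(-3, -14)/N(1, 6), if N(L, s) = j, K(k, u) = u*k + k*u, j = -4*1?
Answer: -21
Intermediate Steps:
j = -4
K(k, u) = 2*k*u (K(k, u) = k*u + k*u = 2*k*u)
N(L, s) = -4
K(-3, -14)/N(1, 6) = (2*(-3)*(-14))/(-4) = 84*(-1/4) = -21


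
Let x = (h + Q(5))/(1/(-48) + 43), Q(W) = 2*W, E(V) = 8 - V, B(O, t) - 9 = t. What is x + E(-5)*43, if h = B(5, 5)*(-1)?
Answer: 1153025/2063 ≈ 558.91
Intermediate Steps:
B(O, t) = 9 + t
h = -14 (h = (9 + 5)*(-1) = 14*(-1) = -14)
x = -192/2063 (x = (-14 + 2*5)/(1/(-48) + 43) = (-14 + 10)/(-1/48 + 43) = -4/2063/48 = -4*48/2063 = -192/2063 ≈ -0.093068)
x + E(-5)*43 = -192/2063 + (8 - 1*(-5))*43 = -192/2063 + (8 + 5)*43 = -192/2063 + 13*43 = -192/2063 + 559 = 1153025/2063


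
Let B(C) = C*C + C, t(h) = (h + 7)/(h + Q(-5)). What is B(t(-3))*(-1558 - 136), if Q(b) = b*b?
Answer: -364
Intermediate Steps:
Q(b) = b**2
t(h) = (7 + h)/(25 + h) (t(h) = (h + 7)/(h + (-5)**2) = (7 + h)/(h + 25) = (7 + h)/(25 + h))
B(C) = C + C**2 (B(C) = C**2 + C = C + C**2)
B(t(-3))*(-1558 - 136) = (((7 - 3)/(25 - 3))*(1 + (7 - 3)/(25 - 3)))*(-1558 - 136) = ((4/22)*(1 + 4/22))*(-1694) = (((1/22)*4)*(1 + (1/22)*4))*(-1694) = (2*(1 + 2/11)/11)*(-1694) = ((2/11)*(13/11))*(-1694) = (26/121)*(-1694) = -364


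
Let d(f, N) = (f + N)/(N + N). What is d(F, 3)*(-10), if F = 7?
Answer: -50/3 ≈ -16.667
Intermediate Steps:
d(f, N) = (N + f)/(2*N) (d(f, N) = (N + f)/((2*N)) = (N + f)*(1/(2*N)) = (N + f)/(2*N))
d(F, 3)*(-10) = ((1/2)*(3 + 7)/3)*(-10) = ((1/2)*(1/3)*10)*(-10) = (5/3)*(-10) = -50/3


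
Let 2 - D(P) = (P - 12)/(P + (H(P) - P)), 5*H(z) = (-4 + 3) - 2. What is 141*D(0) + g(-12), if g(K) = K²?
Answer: -2394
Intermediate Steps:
H(z) = -⅗ (H(z) = ((-4 + 3) - 2)/5 = (-1 - 2)/5 = (⅕)*(-3) = -⅗)
D(P) = -18 + 5*P/3 (D(P) = 2 - (P - 12)/(P + (-⅗ - P)) = 2 - (-12 + P)/(-⅗) = 2 - (-12 + P)*(-5)/3 = 2 - (20 - 5*P/3) = 2 + (-20 + 5*P/3) = -18 + 5*P/3)
141*D(0) + g(-12) = 141*(-18 + (5/3)*0) + (-12)² = 141*(-18 + 0) + 144 = 141*(-18) + 144 = -2538 + 144 = -2394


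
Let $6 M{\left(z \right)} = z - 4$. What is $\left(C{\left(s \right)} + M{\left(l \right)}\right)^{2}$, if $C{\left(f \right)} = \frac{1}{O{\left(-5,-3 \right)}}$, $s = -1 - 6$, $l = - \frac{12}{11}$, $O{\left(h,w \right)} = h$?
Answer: $\frac{29929}{27225} \approx 1.0993$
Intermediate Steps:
$l = - \frac{12}{11}$ ($l = \left(-12\right) \frac{1}{11} = - \frac{12}{11} \approx -1.0909$)
$M{\left(z \right)} = - \frac{2}{3} + \frac{z}{6}$ ($M{\left(z \right)} = \frac{z - 4}{6} = \frac{-4 + z}{6} = - \frac{2}{3} + \frac{z}{6}$)
$s = -7$ ($s = -1 - 6 = -7$)
$C{\left(f \right)} = - \frac{1}{5}$ ($C{\left(f \right)} = \frac{1}{-5} = - \frac{1}{5}$)
$\left(C{\left(s \right)} + M{\left(l \right)}\right)^{2} = \left(- \frac{1}{5} + \left(- \frac{2}{3} + \frac{1}{6} \left(- \frac{12}{11}\right)\right)\right)^{2} = \left(- \frac{1}{5} - \frac{28}{33}\right)^{2} = \left(- \frac{173}{165}\right)^{2} = \frac{29929}{27225}$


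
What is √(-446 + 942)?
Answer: 4*√31 ≈ 22.271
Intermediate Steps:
√(-446 + 942) = √496 = 4*√31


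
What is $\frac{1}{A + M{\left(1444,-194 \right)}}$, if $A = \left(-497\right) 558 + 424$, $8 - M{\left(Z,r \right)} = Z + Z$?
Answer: $- \frac{1}{279782} \approx -3.5742 \cdot 10^{-6}$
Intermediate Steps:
$M{\left(Z,r \right)} = 8 - 2 Z$ ($M{\left(Z,r \right)} = 8 - \left(Z + Z\right) = 8 - 2 Z$)
$A = -276902$ ($A = -277326 + 424 = -276902$)
$\frac{1}{A + M{\left(1444,-194 \right)}} = \frac{1}{-276902 + \left(8 - 2888\right)} = \frac{1}{-276902 - 2880} = \frac{1}{-279782} = - \frac{1}{279782}$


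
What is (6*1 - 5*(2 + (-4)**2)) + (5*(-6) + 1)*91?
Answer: -2723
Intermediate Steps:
(6*1 - 5*(2 + (-4)**2)) + (5*(-6) + 1)*91 = (6 - 5*(2 + 16)) + (-30 + 1)*91 = (6 - 5*18) - 29*91 = (6 - 90) - 2639 = -84 - 2639 = -2723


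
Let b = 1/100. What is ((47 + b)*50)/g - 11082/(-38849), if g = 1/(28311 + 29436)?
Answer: 10546285489467/77698 ≈ 1.3573e+8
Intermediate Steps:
b = 1/100 ≈ 0.010000
g = 1/57747 ≈ 1.7317e-5
((47 + b)*50)/g - 11082/(-38849) = ((47 + 1/100)*50)/(1/57747) - 11082/(-38849) = ((4701/100)*50)*57747 - 11082*(-1/38849) = (4701/2)*57747 + 11082/38849 = 271468647/2 + 11082/38849 = 10546285489467/77698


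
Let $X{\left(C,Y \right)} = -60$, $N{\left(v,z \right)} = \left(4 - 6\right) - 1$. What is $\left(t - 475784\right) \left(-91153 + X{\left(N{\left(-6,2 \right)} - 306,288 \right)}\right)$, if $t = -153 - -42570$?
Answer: $39528704171$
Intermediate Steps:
$N{\left(v,z \right)} = -3$ ($N{\left(v,z \right)} = -2 - 1 = -3$)
$t = 42417$ ($t = -153 + 42570 = 42417$)
$\left(t - 475784\right) \left(-91153 + X{\left(N{\left(-6,2 \right)} - 306,288 \right)}\right) = \left(42417 - 475784\right) \left(-91153 - 60\right) = \left(-433367\right) \left(-91213\right) = 39528704171$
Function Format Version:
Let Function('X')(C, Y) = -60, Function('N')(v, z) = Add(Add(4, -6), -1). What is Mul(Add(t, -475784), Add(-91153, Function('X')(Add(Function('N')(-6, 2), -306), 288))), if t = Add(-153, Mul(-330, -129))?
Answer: 39528704171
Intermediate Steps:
Function('N')(v, z) = -3 (Function('N')(v, z) = Add(-2, -1) = -3)
t = 42417 (t = Add(-153, 42570) = 42417)
Mul(Add(t, -475784), Add(-91153, Function('X')(Add(Function('N')(-6, 2), -306), 288))) = Mul(Add(42417, -475784), Add(-91153, -60)) = Mul(-433367, -91213) = 39528704171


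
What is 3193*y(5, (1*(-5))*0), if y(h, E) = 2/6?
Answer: 3193/3 ≈ 1064.3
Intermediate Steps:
y(h, E) = 1/3 (y(h, E) = 2*(1/6) = 1/3)
3193*y(5, (1*(-5))*0) = 3193*(1/3) = 3193/3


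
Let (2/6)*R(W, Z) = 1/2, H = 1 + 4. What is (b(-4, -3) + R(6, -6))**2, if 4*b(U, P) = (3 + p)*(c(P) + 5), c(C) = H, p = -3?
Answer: 9/4 ≈ 2.2500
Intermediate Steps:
H = 5
c(C) = 5
b(U, P) = 0 (b(U, P) = ((3 - 3)*(5 + 5))/4 = (0*10)/4 = (1/4)*0 = 0)
R(W, Z) = 3/2
(b(-4, -3) + R(6, -6))**2 = (0 + 3/2)**2 = (3/2)**2 = 9/4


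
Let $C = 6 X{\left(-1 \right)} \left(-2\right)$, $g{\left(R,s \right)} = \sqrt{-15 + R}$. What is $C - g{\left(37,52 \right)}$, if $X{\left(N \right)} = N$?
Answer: $12 - \sqrt{22} \approx 7.3096$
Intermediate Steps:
$C = 12$ ($C = 6 \left(-1\right) \left(-2\right) = \left(-6\right) \left(-2\right) = 12$)
$C - g{\left(37,52 \right)} = 12 - \sqrt{-15 + 37} = 12 - \sqrt{22}$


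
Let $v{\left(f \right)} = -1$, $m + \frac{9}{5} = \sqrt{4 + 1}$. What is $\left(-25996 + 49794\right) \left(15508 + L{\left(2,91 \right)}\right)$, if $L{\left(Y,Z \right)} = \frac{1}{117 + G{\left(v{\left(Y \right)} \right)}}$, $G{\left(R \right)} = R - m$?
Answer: $\frac{63994194109387}{173398} + \frac{297475 \sqrt{5}}{173398} \approx 3.6906 \cdot 10^{8}$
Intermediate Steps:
$m = - \frac{9}{5} + \sqrt{5}$ ($m = - \frac{9}{5} + \sqrt{4 + 1} = - \frac{9}{5} + \sqrt{5} \approx 0.43607$)
$G{\left(R \right)} = \frac{9}{5} + R - \sqrt{5}$ ($G{\left(R \right)} = R - \left(- \frac{9}{5} + \sqrt{5}\right) = R + \left(\frac{9}{5} - \sqrt{5}\right) = \frac{9}{5} + R - \sqrt{5}$)
$L{\left(Y,Z \right)} = \frac{1}{\frac{589}{5} - \sqrt{5}}$ ($L{\left(Y,Z \right)} = \frac{1}{117 - \left(- \frac{4}{5} + \sqrt{5}\right)} = \frac{1}{117 + \left(\frac{4}{5} - \sqrt{5}\right)} = \frac{1}{\frac{589}{5} - \sqrt{5}}$)
$\left(-25996 + 49794\right) \left(15508 + L{\left(2,91 \right)}\right) = \left(-25996 + 49794\right) \left(15508 + \left(\frac{2945}{346796} + \frac{25 \sqrt{5}}{346796}\right)\right) = 23798 \left(\frac{5378115313}{346796} + \frac{25 \sqrt{5}}{346796}\right) = \frac{63994194109387}{173398} + \frac{297475 \sqrt{5}}{173398}$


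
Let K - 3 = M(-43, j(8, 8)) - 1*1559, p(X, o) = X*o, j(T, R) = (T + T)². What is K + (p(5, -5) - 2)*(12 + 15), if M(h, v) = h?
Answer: -2328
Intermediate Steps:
j(T, R) = 4*T² (j(T, R) = (2*T)² = 4*T²)
K = -1599 (K = 3 + (-43 - 1*1559) = 3 + (-43 - 1559) = 3 - 1602 = -1599)
K + (p(5, -5) - 2)*(12 + 15) = -1599 + (5*(-5) - 2)*(12 + 15) = -1599 + (-25 - 2)*27 = -1599 - 27*27 = -1599 - 729 = -2328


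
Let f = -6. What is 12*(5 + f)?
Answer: -12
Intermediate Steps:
12*(5 + f) = 12*(5 - 6) = 12*(-1) = -12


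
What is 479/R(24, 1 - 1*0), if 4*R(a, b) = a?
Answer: 479/6 ≈ 79.833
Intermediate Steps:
R(a, b) = a/4
479/R(24, 1 - 1*0) = 479/(((¼)*24)) = 479/6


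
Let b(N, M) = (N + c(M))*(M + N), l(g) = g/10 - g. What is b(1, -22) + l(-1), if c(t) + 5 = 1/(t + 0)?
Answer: 4722/55 ≈ 85.854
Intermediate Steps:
c(t) = -5 + 1/t (c(t) = -5 + 1/(t + 0) = -5 + 1/t)
l(g) = -9*g/10 (l(g) = g*(1/10) - g = g/10 - g = -9*g/10)
b(N, M) = (M + N)*(-5 + N + 1/M) (b(N, M) = (N + (-5 + 1/M))*(M + N) = (-5 + N + 1/M)*(M + N) = (M + N)*(-5 + N + 1/M))
b(1, -22) + l(-1) = (1 + 1**2 - 5*(-22) - 5*1 - 22*1 + 1/(-22)) - 9/10*(-1) = (1 + 1 + 110 - 5 - 22 + 1*(-1/22)) + 9/10 = (1 + 1 + 110 - 5 - 22 - 1/22) + 9/10 = 1869/22 + 9/10 = 4722/55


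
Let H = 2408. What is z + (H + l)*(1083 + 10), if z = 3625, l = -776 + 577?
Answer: 2418062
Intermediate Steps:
l = -199
z + (H + l)*(1083 + 10) = 3625 + (2408 - 199)*(1083 + 10) = 3625 + 2209*1093 = 3625 + 2414437 = 2418062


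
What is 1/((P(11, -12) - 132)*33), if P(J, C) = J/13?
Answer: -13/56265 ≈ -0.00023105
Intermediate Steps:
P(J, C) = J/13 (P(J, C) = J*(1/13) = J/13)
1/((P(11, -12) - 132)*33) = 1/(((1/13)*11 - 132)*33) = 1/((11/13 - 132)*33) = 1/(-1705/13*33) = 1/(-56265/13) = -13/56265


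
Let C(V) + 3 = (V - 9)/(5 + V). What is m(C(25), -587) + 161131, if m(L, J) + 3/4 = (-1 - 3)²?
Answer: 644585/4 ≈ 1.6115e+5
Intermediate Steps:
C(V) = -3 + (-9 + V)/(5 + V) (C(V) = -3 + (V - 9)/(5 + V) = -3 + (-9 + V)/(5 + V))
m(L, J) = 61/4 (m(L, J) = -¾ + (-1 - 3)² = -¾ + (-4)² = -¾ + 16 = 61/4)
m(C(25), -587) + 161131 = 61/4 + 161131 = 644585/4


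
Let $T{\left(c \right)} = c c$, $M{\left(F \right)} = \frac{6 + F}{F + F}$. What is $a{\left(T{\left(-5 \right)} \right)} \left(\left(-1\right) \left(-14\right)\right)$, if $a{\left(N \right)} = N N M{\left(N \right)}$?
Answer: $5425$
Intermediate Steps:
$M{\left(F \right)} = \frac{6 + F}{2 F}$
$T{\left(c \right)} = c^{2}$
$a{\left(N \right)} = \frac{N \left(6 + N\right)}{2}$ ($a{\left(N \right)} = N N \frac{6 + N}{2 N} = N^{2} \frac{6 + N}{2 N} = \frac{N \left(6 + N\right)}{2}$)
$a{\left(T{\left(-5 \right)} \right)} \left(\left(-1\right) \left(-14\right)\right) = \frac{\left(-5\right)^{2} \left(6 + \left(-5\right)^{2}\right)}{2} \left(\left(-1\right) \left(-14\right)\right) = \frac{1}{2} \cdot 25 \left(6 + 25\right) 14 = \frac{1}{2} \cdot 25 \cdot 31 \cdot 14 = \frac{775}{2} \cdot 14 = 5425$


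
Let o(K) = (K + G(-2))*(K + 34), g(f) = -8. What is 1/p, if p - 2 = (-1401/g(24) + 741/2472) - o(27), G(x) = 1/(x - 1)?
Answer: -1236/1791263 ≈ -0.00069002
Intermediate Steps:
G(x) = 1/(-1 + x)
o(K) = (34 + K)*(-⅓ + K) (o(K) = (K + 1/(-1 - 2))*(K + 34) = (K + 1/(-3))*(34 + K) = (K - ⅓)*(34 + K) = (-⅓ + K)*(34 + K) = (34 + K)*(-⅓ + K))
p = -1791263/1236 (p = 2 + ((-1401/(-8) + 741/2472) - (-34/3 + 27² + (101/3)*27)) = 2 + ((-1401*(-⅛) + 741*(1/2472)) - (-34/3 + 729 + 909)) = 2 + ((1401/8 + 247/824) - 1*4880/3) = 2 + (72275/412 - 4880/3) = 2 - 1793735/1236 = -1791263/1236 ≈ -1449.2)
1/p = 1/(-1791263/1236) = -1236/1791263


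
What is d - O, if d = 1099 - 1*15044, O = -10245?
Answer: -3700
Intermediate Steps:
d = -13945 (d = 1099 - 15044 = -13945)
d - O = -13945 - 1*(-10245) = -13945 + 10245 = -3700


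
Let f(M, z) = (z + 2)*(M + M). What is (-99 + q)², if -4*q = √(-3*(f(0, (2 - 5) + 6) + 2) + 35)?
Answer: (396 + √29)²/16 ≈ 10069.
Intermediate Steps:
f(M, z) = 2*M*(2 + z) (f(M, z) = (2 + z)*(2*M) = 2*M*(2 + z))
q = -√29/4 (q = -√(-3*(2*0*(2 + ((2 - 5) + 6)) + 2) + 35)/4 = -√(-3*(2*0*(2 + (-3 + 6)) + 2) + 35)/4 = -√(-3*(2*0*(2 + 3) + 2) + 35)/4 = -√(-3*(2*0*5 + 2) + 35)/4 = -√(-3*(0 + 2) + 35)/4 = -√(-3*2 + 35)/4 = -√(-6 + 35)/4 = -√29/4 ≈ -1.3463)
(-99 + q)² = (-99 - √29/4)²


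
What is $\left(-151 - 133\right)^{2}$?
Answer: $80656$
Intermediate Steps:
$\left(-151 - 133\right)^{2} = \left(-284\right)^{2} = 80656$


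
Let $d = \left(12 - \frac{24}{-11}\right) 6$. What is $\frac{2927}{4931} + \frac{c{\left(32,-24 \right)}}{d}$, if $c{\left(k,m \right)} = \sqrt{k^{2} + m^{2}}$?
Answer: $\frac{613664}{576927} \approx 1.0637$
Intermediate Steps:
$d = \frac{936}{11}$ ($d = \left(12 - - \frac{24}{11}\right) 6 = \left(12 + \frac{24}{11}\right) 6 = \frac{156}{11} \cdot 6 = \frac{936}{11} \approx 85.091$)
$\frac{2927}{4931} + \frac{c{\left(32,-24 \right)}}{d} = \frac{2927}{4931} + \frac{\sqrt{32^{2} + \left(-24\right)^{2}}}{\frac{936}{11}} = 2927 \cdot \frac{1}{4931} + \sqrt{1024 + 576} \cdot \frac{11}{936} = \frac{2927}{4931} + \sqrt{1600} \cdot \frac{11}{936} = \frac{2927}{4931} + 40 \cdot \frac{11}{936} = \frac{2927}{4931} + \frac{55}{117} = \frac{613664}{576927}$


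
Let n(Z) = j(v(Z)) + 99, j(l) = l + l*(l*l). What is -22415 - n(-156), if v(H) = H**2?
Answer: -14412774491906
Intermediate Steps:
j(l) = l + l**3 (j(l) = l + l*l**2 = l + l**3)
n(Z) = 99 + Z**2 + Z**6 (n(Z) = (Z**2 + (Z**2)**3) + 99 = (Z**2 + Z**6) + 99 = 99 + Z**2 + Z**6)
-22415 - n(-156) = -22415 - (99 + (-156)**2 + (-156)**6) = -22415 - (99 + 24336 + 14412774445056) = -22415 - 1*14412774469491 = -22415 - 14412774469491 = -14412774491906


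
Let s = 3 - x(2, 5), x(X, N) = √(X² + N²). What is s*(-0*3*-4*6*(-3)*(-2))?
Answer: 0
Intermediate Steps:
x(X, N) = √(N² + X²)
s = 3 - √29 (s = 3 - √(5² + 2²) = 3 - √(25 + 4) = 3 - √29 ≈ -2.3852)
s*(-0*3*-4*6*(-3)*(-2)) = (3 - √29)*(-0*3*-4*6*(-3)*(-2)) = (3 - √29)*(-0*(-24*(-3))*(-2)) = (3 - √29)*(-0*72*(-2)) = (3 - √29)*(-1*0*(-2)) = (3 - √29)*(0*(-2)) = (3 - √29)*0 = 0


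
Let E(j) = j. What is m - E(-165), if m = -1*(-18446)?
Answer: 18611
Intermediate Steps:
m = 18446
m - E(-165) = 18446 - 1*(-165) = 18446 + 165 = 18611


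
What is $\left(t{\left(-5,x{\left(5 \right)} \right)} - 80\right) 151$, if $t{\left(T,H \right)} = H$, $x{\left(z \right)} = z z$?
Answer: $-8305$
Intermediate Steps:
$x{\left(z \right)} = z^{2}$
$\left(t{\left(-5,x{\left(5 \right)} \right)} - 80\right) 151 = \left(5^{2} - 80\right) 151 = \left(25 - 80\right) 151 = \left(-55\right) 151 = -8305$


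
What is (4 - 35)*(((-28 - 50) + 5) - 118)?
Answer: 5921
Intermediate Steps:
(4 - 35)*(((-28 - 50) + 5) - 118) = -31*((-78 + 5) - 118) = -31*(-73 - 118) = -31*(-191) = 5921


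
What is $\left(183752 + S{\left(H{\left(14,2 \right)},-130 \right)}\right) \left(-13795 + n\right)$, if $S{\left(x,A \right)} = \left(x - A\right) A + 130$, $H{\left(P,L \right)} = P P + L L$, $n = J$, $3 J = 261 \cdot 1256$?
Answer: $13460538414$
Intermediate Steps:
$J = 109272$ ($J = \frac{261 \cdot 1256}{3} = \frac{1}{3} \cdot 327816 = 109272$)
$n = 109272$
$H{\left(P,L \right)} = L^{2} + P^{2}$ ($H{\left(P,L \right)} = P^{2} + L^{2} = L^{2} + P^{2}$)
$S{\left(x,A \right)} = 130 + A \left(x - A\right)$ ($S{\left(x,A \right)} = A \left(x - A\right) + 130 = 130 + A \left(x - A\right)$)
$\left(183752 + S{\left(H{\left(14,2 \right)},-130 \right)}\right) \left(-13795 + n\right) = \left(183752 - \left(16770 + 130 \left(2^{2} + 14^{2}\right)\right)\right) \left(-13795 + 109272\right) = \left(183752 - \left(16770 + 130 \left(4 + 196\right)\right)\right) 95477 = \left(183752 - 42770\right) 95477 = 140982 \cdot 95477 = 13460538414$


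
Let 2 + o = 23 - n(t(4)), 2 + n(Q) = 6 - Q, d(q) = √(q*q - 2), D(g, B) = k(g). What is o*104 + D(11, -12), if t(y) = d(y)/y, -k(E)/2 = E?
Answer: 1746 + 26*√14 ≈ 1843.3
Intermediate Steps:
k(E) = -2*E
D(g, B) = -2*g
d(q) = √(-2 + q²) (d(q) = √(q² - 2) = √(-2 + q²))
t(y) = √(-2 + y²)/y
n(Q) = 4 - Q (n(Q) = -2 + (6 - Q) = 4 - Q)
o = 17 + √14/4 (o = -2 + (23 - (4 - √(-2 + 4²)/4)) = -2 + (23 - (4 - √(-2 + 16)/4)) = -2 + (23 - (4 - √14/4)) = -2 + (23 + (-4 + √14/4)) = -2 + (19 + √14/4) = 17 + √14/4 ≈ 17.935)
o*104 + D(11, -12) = (17 + √14/4)*104 - 2*11 = (1768 + 26*√14) - 22 = 1746 + 26*√14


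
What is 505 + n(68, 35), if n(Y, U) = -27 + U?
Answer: 513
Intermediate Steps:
505 + n(68, 35) = 505 + (-27 + 35) = 505 + 8 = 513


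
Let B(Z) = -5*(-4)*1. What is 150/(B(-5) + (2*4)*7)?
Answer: 75/38 ≈ 1.9737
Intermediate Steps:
B(Z) = 20 (B(Z) = 20*1 = 20)
150/(B(-5) + (2*4)*7) = 150/(20 + (2*4)*7) = 150/(20 + 8*7) = 150/(20 + 56) = 150/76 = 150*(1/76) = 75/38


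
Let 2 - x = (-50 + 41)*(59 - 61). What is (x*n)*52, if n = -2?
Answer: 1664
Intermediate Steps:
x = -16 (x = 2 - (-50 + 41)*(59 - 61) = 2 - (-9)*(-2) = 2 - 1*18 = 2 - 18 = -16)
(x*n)*52 = -16*(-2)*52 = 32*52 = 1664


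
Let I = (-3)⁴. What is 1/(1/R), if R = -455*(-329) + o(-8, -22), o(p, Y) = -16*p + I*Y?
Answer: 148041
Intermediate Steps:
I = 81
o(p, Y) = -16*p + 81*Y
R = 148041 (R = -455*(-329) + (-16*(-8) + 81*(-22)) = 149695 + (128 - 1782) = 149695 - 1654 = 148041)
1/(1/R) = 1/(1/148041) = 148041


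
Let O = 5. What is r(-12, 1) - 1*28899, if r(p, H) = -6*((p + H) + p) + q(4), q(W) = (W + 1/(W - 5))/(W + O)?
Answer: -86282/3 ≈ -28761.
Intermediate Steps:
q(W) = (W + 1/(-5 + W))/(5 + W) (q(W) = (W + 1/(W - 5))/(W + 5) = (W + 1/(-5 + W))/(5 + W))
r(p, H) = ⅓ - 12*p - 6*H (r(p, H) = -6*((p + H) + p) + (1 + 4² - 5*4)/(-25 + 4²) = -6*((H + p) + p) + (1 + 16 - 20)/(-25 + 16) = -6*(H + 2*p) - 3/(-9) = (-12*p - 6*H) - ⅑*(-3) = (-12*p - 6*H) + ⅓ = ⅓ - 12*p - 6*H)
r(-12, 1) - 1*28899 = (⅓ - 12*(-12) - 6*1) - 1*28899 = (⅓ + 144 - 6) - 28899 = 415/3 - 28899 = -86282/3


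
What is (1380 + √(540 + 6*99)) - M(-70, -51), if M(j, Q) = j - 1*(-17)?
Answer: 1433 + 9*√14 ≈ 1466.7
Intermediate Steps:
M(j, Q) = 17 + j (M(j, Q) = j + 17 = 17 + j)
(1380 + √(540 + 6*99)) - M(-70, -51) = (1380 + √(540 + 6*99)) - (17 - 70) = (1380 + √(540 + 594)) - 1*(-53) = (1380 + √1134) + 53 = (1380 + 9*√14) + 53 = 1433 + 9*√14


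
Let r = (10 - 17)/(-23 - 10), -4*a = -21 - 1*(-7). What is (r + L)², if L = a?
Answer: 60025/4356 ≈ 13.780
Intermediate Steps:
a = 7/2 (a = -(-21 - 1*(-7))/4 = -(-21 + 7)/4 = -¼*(-14) = 7/2 ≈ 3.5000)
L = 7/2 ≈ 3.5000
r = 7/33 (r = -7/(-33) = -7*(-1/33) = 7/33 ≈ 0.21212)
(r + L)² = (7/33 + 7/2)² = (245/66)² = 60025/4356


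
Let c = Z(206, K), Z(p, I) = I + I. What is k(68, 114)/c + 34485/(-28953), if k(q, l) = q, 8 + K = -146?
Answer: -1049182/743127 ≈ -1.4118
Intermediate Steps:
K = -154 (K = -8 - 146 = -154)
Z(p, I) = 2*I
c = -308 (c = 2*(-154) = -308)
k(68, 114)/c + 34485/(-28953) = 68/(-308) + 34485/(-28953) = 68*(-1/308) + 34485*(-1/28953) = -17/77 - 11495/9651 = -1049182/743127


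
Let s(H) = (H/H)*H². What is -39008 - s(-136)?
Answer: -57504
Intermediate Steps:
s(H) = H² (s(H) = 1*H² = H²)
-39008 - s(-136) = -39008 - 1*(-136)² = -39008 - 1*18496 = -39008 - 18496 = -57504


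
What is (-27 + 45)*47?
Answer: 846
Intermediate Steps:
(-27 + 45)*47 = 18*47 = 846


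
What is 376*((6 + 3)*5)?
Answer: 16920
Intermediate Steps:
376*((6 + 3)*5) = 376*(9*5) = 376*45 = 16920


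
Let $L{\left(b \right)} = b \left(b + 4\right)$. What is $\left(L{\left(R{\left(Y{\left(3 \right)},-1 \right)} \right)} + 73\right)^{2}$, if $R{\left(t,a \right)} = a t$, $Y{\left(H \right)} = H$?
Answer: $4900$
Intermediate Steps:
$L{\left(b \right)} = b \left(4 + b\right)$
$\left(L{\left(R{\left(Y{\left(3 \right)},-1 \right)} \right)} + 73\right)^{2} = \left(\left(-1\right) 3 \left(4 - 3\right) + 73\right)^{2} = \left(- 3 \left(4 - 3\right) + 73\right)^{2} = \left(\left(-3\right) 1 + 73\right)^{2} = \left(-3 + 73\right)^{2} = 70^{2} = 4900$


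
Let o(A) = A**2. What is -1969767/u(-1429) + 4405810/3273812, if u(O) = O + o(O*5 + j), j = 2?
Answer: 54585068321099/41758306882060 ≈ 1.3072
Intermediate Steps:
u(O) = O + (2 + 5*O)**2 (u(O) = O + (O*5 + 2)**2 = O + (5*O + 2)**2 = O + (2 + 5*O)**2)
-1969767/u(-1429) + 4405810/3273812 = -1969767/(-1429 + (2 + 5*(-1429))**2) + 4405810/3273812 = -1969767/(-1429 + (2 - 7145)**2) + 4405810*(1/3273812) = -1969767/(-1429 + (-7143)**2) + 2202905/1636906 = -1969767/(-1429 + 51022449) + 2202905/1636906 = -1969767/51021020 + 2202905/1636906 = 54585068321099/41758306882060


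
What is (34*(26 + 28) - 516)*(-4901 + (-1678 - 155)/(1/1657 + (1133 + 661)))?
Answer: -19235091532800/2972659 ≈ -6.4707e+6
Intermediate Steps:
(34*(26 + 28) - 516)*(-4901 + (-1678 - 155)/(1/1657 + (1133 + 661))) = (34*54 - 516)*(-4901 - 1833/(1/1657 + 1794)) = (1836 - 516)*(-4901 - 1833/2972659/1657) = 1320*(-4901 - 1833*1657/2972659) = 1320*(-4901 - 3037281/2972659) = 1320*(-14572039040/2972659) = -19235091532800/2972659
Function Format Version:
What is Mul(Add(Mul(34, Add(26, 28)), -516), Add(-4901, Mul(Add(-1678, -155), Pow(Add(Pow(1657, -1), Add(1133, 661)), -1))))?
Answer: Rational(-19235091532800, 2972659) ≈ -6.4707e+6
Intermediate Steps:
Mul(Add(Mul(34, Add(26, 28)), -516), Add(-4901, Mul(Add(-1678, -155), Pow(Add(Pow(1657, -1), Add(1133, 661)), -1)))) = Mul(Add(Mul(34, 54), -516), Add(-4901, Mul(-1833, Pow(Add(Rational(1, 1657), 1794), -1)))) = Mul(Add(1836, -516), Add(-4901, Mul(-1833, Pow(Rational(2972659, 1657), -1)))) = Mul(1320, Add(-4901, Mul(-1833, Rational(1657, 2972659)))) = Mul(1320, Add(-4901, Rational(-3037281, 2972659))) = Mul(1320, Rational(-14572039040, 2972659)) = Rational(-19235091532800, 2972659)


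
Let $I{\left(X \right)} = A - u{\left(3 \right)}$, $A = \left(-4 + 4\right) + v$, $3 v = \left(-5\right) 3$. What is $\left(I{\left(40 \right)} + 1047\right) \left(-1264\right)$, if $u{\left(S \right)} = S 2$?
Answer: $-1309504$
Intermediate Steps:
$u{\left(S \right)} = 2 S$
$v = -5$ ($v = \frac{\left(-5\right) 3}{3} = \frac{1}{3} \left(-15\right) = -5$)
$A = -5$ ($A = \left(-4 + 4\right) - 5 = 0 - 5 = -5$)
$I{\left(X \right)} = -11$ ($I{\left(X \right)} = -5 - 2 \cdot 3 = -5 - 6 = -11$)
$\left(I{\left(40 \right)} + 1047\right) \left(-1264\right) = \left(-11 + 1047\right) \left(-1264\right) = 1036 \left(-1264\right) = -1309504$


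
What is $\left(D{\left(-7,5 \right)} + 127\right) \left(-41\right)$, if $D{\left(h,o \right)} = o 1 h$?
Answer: $-3772$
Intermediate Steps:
$D{\left(h,o \right)} = h o$ ($D{\left(h,o \right)} = o h = h o$)
$\left(D{\left(-7,5 \right)} + 127\right) \left(-41\right) = \left(\left(-7\right) 5 + 127\right) \left(-41\right) = \left(-35 + 127\right) \left(-41\right) = 92 \left(-41\right) = -3772$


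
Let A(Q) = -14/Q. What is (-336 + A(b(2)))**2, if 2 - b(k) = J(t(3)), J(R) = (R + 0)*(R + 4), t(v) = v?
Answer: 40576900/361 ≈ 1.1240e+5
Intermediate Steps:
J(R) = R*(4 + R)
b(k) = -19 (b(k) = 2 - 3*(4 + 3) = 2 - 3*7 = 2 - 1*21 = 2 - 21 = -19)
(-336 + A(b(2)))**2 = (-336 - 14/(-19))**2 = (-336 - 14*(-1/19))**2 = (-336 + 14/19)**2 = (-6370/19)**2 = 40576900/361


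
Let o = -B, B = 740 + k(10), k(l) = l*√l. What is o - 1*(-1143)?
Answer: 403 - 10*√10 ≈ 371.38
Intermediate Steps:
k(l) = l^(3/2)
B = 740 + 10*√10 (B = 740 + 10^(3/2) = 740 + 10*√10 ≈ 771.62)
o = -740 - 10*√10 (o = -(740 + 10*√10) = -740 - 10*√10 ≈ -771.62)
o - 1*(-1143) = (-740 - 10*√10) - 1*(-1143) = (-740 - 10*√10) + 1143 = 403 - 10*√10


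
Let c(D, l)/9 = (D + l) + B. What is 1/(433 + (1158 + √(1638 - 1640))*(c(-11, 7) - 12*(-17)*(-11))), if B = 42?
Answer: I/(-2202083*I + 1902*√2) ≈ -4.5411e-7 + 5.547e-10*I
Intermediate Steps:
c(D, l) = 378 + 9*D + 9*l (c(D, l) = 9*((D + l) + 42) = 9*(42 + D + l) = 378 + 9*D + 9*l)
1/(433 + (1158 + √(1638 - 1640))*(c(-11, 7) - 12*(-17)*(-11))) = 1/(433 + (1158 + √(1638 - 1640))*((378 + 9*(-11) + 9*7) - 12*(-17)*(-11))) = 1/(433 + (1158 + √(-2))*((378 - 99 + 63) + 204*(-11))) = 1/(433 + (1158 + I*√2)*(342 - 2244)) = 1/(433 + (1158 + I*√2)*(-1902)) = 1/(433 + (-2202516 - 1902*I*√2)) = 1/(-2202083 - 1902*I*√2)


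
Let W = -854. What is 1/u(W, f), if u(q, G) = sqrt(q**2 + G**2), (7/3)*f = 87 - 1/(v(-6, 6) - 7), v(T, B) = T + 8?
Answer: 35*sqrt(223780741)/447561482 ≈ 0.0011698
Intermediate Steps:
v(T, B) = 8 + T
f = 1308/35 (f = 3*(87 - 1/((8 - 6) - 7))/7 = 3*(87 - 1/(2 - 7))/7 = 3*(87 - 1/(-5))/7 = 3*(87 - 1*(-1/5))/7 = 3*(87 + 1/5)/7 = (3/7)*(436/5) = 1308/35 ≈ 37.371)
u(q, G) = sqrt(G**2 + q**2)
1/u(W, f) = 1/(sqrt((1308/35)**2 + (-854)**2)) = 1/(sqrt(1710864/1225 + 729316)) = 1/(sqrt(895122964/1225)) = 1/(2*sqrt(223780741)/35) = 35*sqrt(223780741)/447561482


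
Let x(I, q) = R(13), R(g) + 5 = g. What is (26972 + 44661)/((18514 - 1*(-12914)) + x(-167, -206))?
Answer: 71633/31436 ≈ 2.2787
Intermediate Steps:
R(g) = -5 + g
x(I, q) = 8 (x(I, q) = -5 + 13 = 8)
(26972 + 44661)/((18514 - 1*(-12914)) + x(-167, -206)) = (26972 + 44661)/((18514 - 1*(-12914)) + 8) = 71633/((18514 + 12914) + 8) = 71633/(31428 + 8) = 71633/31436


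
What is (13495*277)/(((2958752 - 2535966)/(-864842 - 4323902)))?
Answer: -9698060888780/211393 ≈ -4.5877e+7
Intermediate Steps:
(13495*277)/(((2958752 - 2535966)/(-864842 - 4323902))) = 3738115/((422786/(-5188744))) = 3738115/((422786*(-1/5188744))) = 3738115/(-211393/2594372) = 3738115*(-2594372/211393) = -9698060888780/211393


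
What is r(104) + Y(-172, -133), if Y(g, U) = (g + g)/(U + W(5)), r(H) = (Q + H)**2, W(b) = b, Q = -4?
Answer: 160043/16 ≈ 10003.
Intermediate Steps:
r(H) = (-4 + H)**2
Y(g, U) = 2*g/(5 + U) (Y(g, U) = (g + g)/(U + 5) = (2*g)/(5 + U) = 2*g/(5 + U))
r(104) + Y(-172, -133) = (-4 + 104)**2 + 2*(-172)/(5 - 133) = 100**2 + 2*(-172)/(-128) = 10000 + 2*(-172)*(-1/128) = 10000 + 43/16 = 160043/16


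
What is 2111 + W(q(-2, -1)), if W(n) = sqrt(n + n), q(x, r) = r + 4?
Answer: 2111 + sqrt(6) ≈ 2113.4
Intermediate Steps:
q(x, r) = 4 + r
W(n) = sqrt(2)*sqrt(n) (W(n) = sqrt(2*n) = sqrt(2)*sqrt(n))
2111 + W(q(-2, -1)) = 2111 + sqrt(2)*sqrt(4 - 1) = 2111 + sqrt(2)*sqrt(3) = 2111 + sqrt(6)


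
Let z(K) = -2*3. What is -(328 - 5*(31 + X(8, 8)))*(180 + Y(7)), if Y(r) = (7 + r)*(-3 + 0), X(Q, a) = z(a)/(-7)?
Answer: -162978/7 ≈ -23283.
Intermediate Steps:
z(K) = -6
X(Q, a) = 6/7 (X(Q, a) = -6/(-7) = -6*(-⅐) = 6/7)
Y(r) = -21 - 3*r (Y(r) = (7 + r)*(-3) = -21 - 3*r)
-(328 - 5*(31 + X(8, 8)))*(180 + Y(7)) = -(328 - 5*(31 + 6/7))*(180 + (-21 - 3*7)) = -(328 - 5*223/7)*(180 + (-21 - 21)) = -(328 - 1115/7)*(180 - 42) = -1181*138/7 = -1*162978/7 = -162978/7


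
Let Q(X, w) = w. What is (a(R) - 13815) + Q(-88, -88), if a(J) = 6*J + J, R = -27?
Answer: -14092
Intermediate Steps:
a(J) = 7*J
(a(R) - 13815) + Q(-88, -88) = (7*(-27) - 13815) - 88 = (-189 - 13815) - 88 = -14004 - 88 = -14092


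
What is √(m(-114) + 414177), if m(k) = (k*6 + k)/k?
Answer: 2*√103546 ≈ 643.57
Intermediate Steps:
m(k) = 7 (m(k) = (6*k + k)/k = (7*k)/k = 7)
√(m(-114) + 414177) = √(7 + 414177) = √414184 = 2*√103546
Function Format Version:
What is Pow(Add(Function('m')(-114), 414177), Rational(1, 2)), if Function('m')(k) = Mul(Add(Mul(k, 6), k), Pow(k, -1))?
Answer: Mul(2, Pow(103546, Rational(1, 2))) ≈ 643.57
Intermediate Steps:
Function('m')(k) = 7 (Function('m')(k) = Mul(Add(Mul(6, k), k), Pow(k, -1)) = Mul(Mul(7, k), Pow(k, -1)) = 7)
Pow(Add(Function('m')(-114), 414177), Rational(1, 2)) = Pow(Add(7, 414177), Rational(1, 2)) = Pow(414184, Rational(1, 2)) = Mul(2, Pow(103546, Rational(1, 2)))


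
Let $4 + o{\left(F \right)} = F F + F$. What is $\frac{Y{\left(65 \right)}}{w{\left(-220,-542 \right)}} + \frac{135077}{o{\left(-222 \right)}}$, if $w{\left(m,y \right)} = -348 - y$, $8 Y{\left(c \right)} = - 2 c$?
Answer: $\frac{50815491}{19034504} \approx 2.6697$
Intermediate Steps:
$o{\left(F \right)} = -4 + F + F^{2}$ ($o{\left(F \right)} = -4 + \left(F F + F\right) = -4 + \left(F^{2} + F\right) = -4 + \left(F + F^{2}\right) = -4 + F + F^{2}$)
$Y{\left(c \right)} = - \frac{c}{4}$ ($Y{\left(c \right)} = \frac{\left(-2\right) c}{8} = - \frac{c}{4}$)
$\frac{Y{\left(65 \right)}}{w{\left(-220,-542 \right)}} + \frac{135077}{o{\left(-222 \right)}} = \frac{\left(- \frac{1}{4}\right) 65}{-348 - -542} + \frac{135077}{-4 - 222 + \left(-222\right)^{2}} = - \frac{65}{4 \left(-348 + 542\right)} + \frac{135077}{-4 - 222 + 49284} = - \frac{65}{4 \cdot 194} + \frac{135077}{49058} = \left(- \frac{65}{4}\right) \frac{1}{194} + 135077 \cdot \frac{1}{49058} = - \frac{65}{776} + \frac{135077}{49058} = \frac{50815491}{19034504}$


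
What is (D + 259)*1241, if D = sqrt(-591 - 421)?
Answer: 321419 + 2482*I*sqrt(253) ≈ 3.2142e+5 + 39479.0*I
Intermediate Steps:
D = 2*I*sqrt(253) (D = sqrt(-1012) = 2*I*sqrt(253) ≈ 31.812*I)
(D + 259)*1241 = (2*I*sqrt(253) + 259)*1241 = (259 + 2*I*sqrt(253))*1241 = 321419 + 2482*I*sqrt(253)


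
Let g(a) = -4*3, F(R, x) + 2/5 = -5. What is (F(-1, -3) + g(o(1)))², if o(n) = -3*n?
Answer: 7569/25 ≈ 302.76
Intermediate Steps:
F(R, x) = -27/5 (F(R, x) = -⅖ - 5 = -27/5)
g(a) = -12
(F(-1, -3) + g(o(1)))² = (-27/5 - 12)² = (-87/5)² = 7569/25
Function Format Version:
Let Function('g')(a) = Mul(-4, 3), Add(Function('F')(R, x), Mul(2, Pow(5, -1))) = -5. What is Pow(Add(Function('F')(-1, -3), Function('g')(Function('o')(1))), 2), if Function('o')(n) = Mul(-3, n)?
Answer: Rational(7569, 25) ≈ 302.76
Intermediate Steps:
Function('F')(R, x) = Rational(-27, 5) (Function('F')(R, x) = Add(Rational(-2, 5), -5) = Rational(-27, 5))
Function('g')(a) = -12
Pow(Add(Function('F')(-1, -3), Function('g')(Function('o')(1))), 2) = Pow(Add(Rational(-27, 5), -12), 2) = Pow(Rational(-87, 5), 2) = Rational(7569, 25)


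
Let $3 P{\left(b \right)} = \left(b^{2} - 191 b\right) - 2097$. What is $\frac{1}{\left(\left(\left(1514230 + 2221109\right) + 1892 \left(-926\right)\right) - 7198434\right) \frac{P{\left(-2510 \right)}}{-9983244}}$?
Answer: $\frac{29949732}{35344798429931} \approx 8.4736 \cdot 10^{-7}$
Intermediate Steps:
$P{\left(b \right)} = -699 - \frac{191 b}{3} + \frac{b^{2}}{3}$ ($P{\left(b \right)} = \frac{\left(b^{2} - 191 b\right) - 2097}{3} = \frac{-2097 + b^{2} - 191 b}{3} = -699 - \frac{191 b}{3} + \frac{b^{2}}{3}$)
$\frac{1}{\left(\left(\left(1514230 + 2221109\right) + 1892 \left(-926\right)\right) - 7198434\right) \frac{P{\left(-2510 \right)}}{-9983244}} = \frac{1}{\left(\left(\left(1514230 + 2221109\right) + 1892 \left(-926\right)\right) - 7198434\right) \frac{-699 - - \frac{479410}{3} + \frac{\left(-2510\right)^{2}}{3}}{-9983244}} = \frac{1}{\left(\left(3735339 - 1751992\right) - 7198434\right) \left(-699 + \frac{479410}{3} + \frac{1}{3} \cdot 6300100\right) \left(- \frac{1}{9983244}\right)} = \frac{1}{\left(1983347 - 7198434\right) \left(-699 + \frac{479410}{3} + \frac{6300100}{3}\right) \left(- \frac{1}{9983244}\right)} = \frac{1}{\left(-5215087\right) \frac{6777413}{3} \left(- \frac{1}{9983244}\right)} = - \frac{1}{5215087 \left(- \frac{6777413}{29949732}\right)} = \left(- \frac{1}{5215087}\right) \left(- \frac{29949732}{6777413}\right) = \frac{29949732}{35344798429931}$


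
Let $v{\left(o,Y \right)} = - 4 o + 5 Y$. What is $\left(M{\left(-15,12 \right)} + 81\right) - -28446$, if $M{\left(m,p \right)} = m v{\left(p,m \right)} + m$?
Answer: $30357$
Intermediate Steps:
$M{\left(m,p \right)} = m + m \left(- 4 p + 5 m\right)$ ($M{\left(m,p \right)} = m \left(- 4 p + 5 m\right) + m = m + m \left(- 4 p + 5 m\right)$)
$\left(M{\left(-15,12 \right)} + 81\right) - -28446 = \left(- 15 \left(1 - 48 + 5 \left(-15\right)\right) + 81\right) - -28446 = \left(- 15 \left(1 - 48 - 75\right) + 81\right) + 28446 = \left(\left(-15\right) \left(-122\right) + 81\right) + 28446 = \left(1830 + 81\right) + 28446 = 1911 + 28446 = 30357$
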